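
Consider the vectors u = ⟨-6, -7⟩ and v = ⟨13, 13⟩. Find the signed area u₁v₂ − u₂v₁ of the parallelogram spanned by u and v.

13

(-6)·13 - (-7)·13 = -78 - (-91) = 13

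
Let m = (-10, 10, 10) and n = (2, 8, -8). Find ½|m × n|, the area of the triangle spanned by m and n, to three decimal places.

98.995

i: 10·(-8) - 10·8 = -80 - 80 = -160
j: 10·2 - (-10)·(-8) = 20 - 80 = -60
k: (-10)·8 - 10·2 = -80 - 20 = -100
m × n = (-160, -60, -100)
|m × n| = √((-160)² + (-60)² + (-100)²) = √39200 ≈ 197.9899
area = ½ · 197.9899 ≈ 98.995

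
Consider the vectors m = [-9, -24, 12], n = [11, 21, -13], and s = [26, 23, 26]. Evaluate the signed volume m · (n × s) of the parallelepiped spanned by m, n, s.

3855

n × s:
i: 21·26 - (-13)·23 = 546 - (-299) = 845
j: (-13)·26 - 11·26 = -338 - 286 = -624
k: 11·23 - 21·26 = 253 - 546 = -293
n × s = (845, -624, -293)
m · (n × s) = (-9)·845 + (-24)·(-624) + 12·(-293) = -7605 + 14976 - 3516 = 3855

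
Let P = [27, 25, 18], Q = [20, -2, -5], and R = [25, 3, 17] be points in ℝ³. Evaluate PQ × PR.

PQ = (-7, -27, -23)
PR = (-2, -22, -1)
i: (-27)·(-1) - (-23)·(-22) = 27 - 506 = -479
j: (-23)·(-2) - (-7)·(-1) = 46 - 7 = 39
k: (-7)·(-22) - (-27)·(-2) = 154 - 54 = 100
PQ × PR = (-479, 39, 100)

(-479, 39, 100)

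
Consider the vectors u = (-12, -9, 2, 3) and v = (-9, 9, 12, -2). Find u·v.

u · v = (-12)·(-9) + (-9)·9 + 2·12 + 3·(-2) = 108 - 81 + 24 - 6 = 45

45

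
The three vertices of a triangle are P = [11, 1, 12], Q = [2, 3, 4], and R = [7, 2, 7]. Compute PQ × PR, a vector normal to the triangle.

PQ = (-9, 2, -8)
PR = (-4, 1, -5)
i: 2·(-5) - (-8)·1 = -10 - (-8) = -2
j: (-8)·(-4) - (-9)·(-5) = 32 - 45 = -13
k: (-9)·1 - 2·(-4) = -9 - (-8) = -1
PQ × PR = (-2, -13, -1)

(-2, -13, -1)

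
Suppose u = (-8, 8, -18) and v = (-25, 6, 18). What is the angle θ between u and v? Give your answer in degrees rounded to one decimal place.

96.5

u · v = (-8)·(-25) + 8·6 + (-18)·18 = 200 + 48 - 324 = -76
|u|² = 64 + 64 + 324 = 452,  |u| = √452 ≈ 21.260292
|v|² = 625 + 36 + 324 = 985,  |v| = √985 ≈ 31.384710
cos θ = -76 / (21.260292 · 31.384710) ≈ -0.11390
θ = arccos(-0.11390) ≈ 96.5°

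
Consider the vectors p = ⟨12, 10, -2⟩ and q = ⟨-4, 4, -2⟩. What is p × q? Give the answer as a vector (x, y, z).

i: 10·(-2) - (-2)·4 = -20 - (-8) = -12
j: (-2)·(-4) - 12·(-2) = 8 - (-24) = 32
k: 12·4 - 10·(-4) = 48 - (-40) = 88
p × q = (-12, 32, 88)

(-12, 32, 88)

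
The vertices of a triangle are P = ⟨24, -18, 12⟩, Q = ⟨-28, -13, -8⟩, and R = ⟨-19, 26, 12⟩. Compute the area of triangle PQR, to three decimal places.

1205.335

PQ = (-52, 5, -20),  PR = (-43, 44, 0)
i: 5·0 - (-20)·44 = 0 - (-880) = 880
j: (-20)·(-43) - (-52)·0 = 860 - 0 = 860
k: (-52)·44 - 5·(-43) = -2288 - (-215) = -2073
PQ × PR = (880, 860, -2073)
|PQ × PR| = √5811329 ≈ 2410.6698
area = ½ · 2410.6698 ≈ 1205.335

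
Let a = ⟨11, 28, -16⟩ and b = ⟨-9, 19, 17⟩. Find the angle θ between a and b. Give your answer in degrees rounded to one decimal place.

a · b = 11·(-9) + 28·19 + (-16)·17 = -99 + 532 - 272 = 161
|a|² = 121 + 784 + 256 = 1161,  |a| = √1161 ≈ 34.073450
|b|² = 81 + 361 + 289 = 731,  |b| = √731 ≈ 27.037012
cos θ = 161 / (34.073450 · 27.037012) ≈ 0.17476
θ = arccos(0.17476) ≈ 79.9°

79.9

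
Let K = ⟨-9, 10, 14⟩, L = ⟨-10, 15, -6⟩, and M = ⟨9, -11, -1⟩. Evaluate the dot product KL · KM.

KL = L − K = (-1, 5, -20)
KM = M − K = (18, -21, -15)
KL · KM = (-1)·18 + 5·(-21) + (-20)·(-15) = -18 - 105 + 300 = 177

177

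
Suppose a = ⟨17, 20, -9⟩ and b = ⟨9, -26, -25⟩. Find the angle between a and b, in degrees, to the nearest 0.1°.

97.9

a · b = 17·9 + 20·(-26) + (-9)·(-25) = 153 - 520 + 225 = -142
|a|² = 289 + 400 + 81 = 770,  |a| = √770 ≈ 27.748874
|b|² = 81 + 676 + 625 = 1382,  |b| = √1382 ≈ 37.175261
cos θ = -142 / (27.748874 · 37.175261) ≈ -0.13765
θ = arccos(-0.13765) ≈ 97.9°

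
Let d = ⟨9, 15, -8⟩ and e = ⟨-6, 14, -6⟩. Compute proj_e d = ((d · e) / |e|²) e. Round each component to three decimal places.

d · e = 9·(-6) + 15·14 + (-8)·(-6) = -54 + 210 + 48 = 204
|e|² = 36 + 196 + 36 = 268
proj_e d = (204/268) · (-6, 14, -6) ≈ (-4.567, 10.657, -4.567)

(-4.567, 10.657, -4.567)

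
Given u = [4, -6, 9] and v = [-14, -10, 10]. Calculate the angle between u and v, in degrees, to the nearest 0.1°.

65.8

u · v = 4·(-14) + (-6)·(-10) + 9·10 = -56 + 60 + 90 = 94
|u|² = 16 + 36 + 81 = 133,  |u| = √133 ≈ 11.532563
|v|² = 196 + 100 + 100 = 396,  |v| = √396 ≈ 19.899749
cos θ = 94 / (11.532563 · 19.899749) ≈ 0.40959
θ = arccos(0.40959) ≈ 65.8°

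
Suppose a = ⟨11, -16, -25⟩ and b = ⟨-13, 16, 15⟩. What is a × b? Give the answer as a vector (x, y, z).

i: (-16)·15 - (-25)·16 = -240 - (-400) = 160
j: (-25)·(-13) - 11·15 = 325 - 165 = 160
k: 11·16 - (-16)·(-13) = 176 - 208 = -32
a × b = (160, 160, -32)

(160, 160, -32)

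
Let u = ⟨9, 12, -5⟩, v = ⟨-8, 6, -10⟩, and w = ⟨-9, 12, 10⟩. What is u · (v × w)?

v × w:
i: 6·10 - (-10)·12 = 60 - (-120) = 180
j: (-10)·(-9) - (-8)·10 = 90 - (-80) = 170
k: (-8)·12 - 6·(-9) = -96 - (-54) = -42
v × w = (180, 170, -42)
u · (v × w) = 9·180 + 12·170 + (-5)·(-42) = 1620 + 2040 + 210 = 3870

3870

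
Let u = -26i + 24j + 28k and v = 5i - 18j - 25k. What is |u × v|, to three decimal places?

i: 24·(-25) - 28·(-18) = -600 - (-504) = -96
j: 28·5 - (-26)·(-25) = 140 - 650 = -510
k: (-26)·(-18) - 24·5 = 468 - 120 = 348
u × v = (-96, -510, 348)
|u × v| = √((-96)² + (-510)² + 348²) = √390420 ≈ 624.8360

624.836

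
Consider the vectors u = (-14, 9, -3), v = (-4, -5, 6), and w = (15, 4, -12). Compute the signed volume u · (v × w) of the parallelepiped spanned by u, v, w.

v × w:
i: (-5)·(-12) - 6·4 = 60 - 24 = 36
j: 6·15 - (-4)·(-12) = 90 - 48 = 42
k: (-4)·4 - (-5)·15 = -16 - (-75) = 59
v × w = (36, 42, 59)
u · (v × w) = (-14)·36 + 9·42 + (-3)·59 = -504 + 378 - 177 = -303

-303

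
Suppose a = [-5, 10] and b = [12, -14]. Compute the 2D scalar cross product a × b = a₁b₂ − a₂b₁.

-50

(-5)·(-14) - 10·12 = 70 - 120 = -50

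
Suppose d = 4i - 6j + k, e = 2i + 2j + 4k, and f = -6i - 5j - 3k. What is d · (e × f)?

166

e × f:
i: 2·(-3) - 4·(-5) = -6 - (-20) = 14
j: 4·(-6) - 2·(-3) = -24 - (-6) = -18
k: 2·(-5) - 2·(-6) = -10 - (-12) = 2
e × f = (14, -18, 2)
d · (e × f) = 4·14 + (-6)·(-18) + 1·2 = 56 + 108 + 2 = 166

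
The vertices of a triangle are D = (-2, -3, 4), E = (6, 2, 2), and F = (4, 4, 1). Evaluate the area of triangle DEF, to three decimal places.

14.327

DE = (8, 5, -2),  DF = (6, 7, -3)
i: 5·(-3) - (-2)·7 = -15 - (-14) = -1
j: (-2)·6 - 8·(-3) = -12 - (-24) = 12
k: 8·7 - 5·6 = 56 - 30 = 26
DE × DF = (-1, 12, 26)
|DE × DF| = √821 ≈ 28.6531
area = ½ · 28.6531 ≈ 14.327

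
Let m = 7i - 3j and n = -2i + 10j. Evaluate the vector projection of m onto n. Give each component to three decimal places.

(0.846, -4.231)

m · n = 7·(-2) + (-3)·10 = -14 - 30 = -44
|n|² = 4 + 100 = 104
proj_n m = (-44/104) · (-2, 10) ≈ (0.846, -4.231)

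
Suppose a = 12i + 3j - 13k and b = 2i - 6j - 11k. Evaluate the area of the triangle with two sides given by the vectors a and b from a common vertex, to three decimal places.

86.083

i: 3·(-11) - (-13)·(-6) = -33 - 78 = -111
j: (-13)·2 - 12·(-11) = -26 - (-132) = 106
k: 12·(-6) - 3·2 = -72 - 6 = -78
a × b = (-111, 106, -78)
|a × b| = √((-111)² + 106² + (-78)²) = √29641 ≈ 172.1656
area = ½ · 172.1656 ≈ 86.083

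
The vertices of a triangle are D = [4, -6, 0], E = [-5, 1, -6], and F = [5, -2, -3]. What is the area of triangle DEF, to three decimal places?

DE = (-9, 7, -6),  DF = (1, 4, -3)
i: 7·(-3) - (-6)·4 = -21 - (-24) = 3
j: (-6)·1 - (-9)·(-3) = -6 - 27 = -33
k: (-9)·4 - 7·1 = -36 - 7 = -43
DE × DF = (3, -33, -43)
|DE × DF| = √2947 ≈ 54.2863
area = ½ · 54.2863 ≈ 27.143

27.143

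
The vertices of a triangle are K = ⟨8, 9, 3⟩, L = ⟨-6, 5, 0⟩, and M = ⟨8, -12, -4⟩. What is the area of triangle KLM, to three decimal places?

155.937

KL = (-14, -4, -3),  KM = (0, -21, -7)
i: (-4)·(-7) - (-3)·(-21) = 28 - 63 = -35
j: (-3)·0 - (-14)·(-7) = 0 - 98 = -98
k: (-14)·(-21) - (-4)·0 = 294 - 0 = 294
KL × KM = (-35, -98, 294)
|KL × KM| = √97265 ≈ 311.8734
area = ½ · 311.8734 ≈ 155.937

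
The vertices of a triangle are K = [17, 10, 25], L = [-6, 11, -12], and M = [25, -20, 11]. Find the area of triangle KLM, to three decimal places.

726.365

KL = (-23, 1, -37),  KM = (8, -30, -14)
i: 1·(-14) - (-37)·(-30) = -14 - 1110 = -1124
j: (-37)·8 - (-23)·(-14) = -296 - 322 = -618
k: (-23)·(-30) - 1·8 = 690 - 8 = 682
KL × KM = (-1124, -618, 682)
|KL × KM| = √2110424 ≈ 1452.7298
area = ½ · 1452.7298 ≈ 726.365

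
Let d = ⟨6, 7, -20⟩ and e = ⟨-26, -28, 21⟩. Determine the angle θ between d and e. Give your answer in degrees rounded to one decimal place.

d · e = 6·(-26) + 7·(-28) + (-20)·21 = -156 - 196 - 420 = -772
|d|² = 36 + 49 + 400 = 485,  |d| = √485 ≈ 22.022716
|e|² = 676 + 784 + 441 = 1901,  |e| = √1901 ≈ 43.600459
cos θ = -772 / (22.022716 · 43.600459) ≈ -0.80400
θ = arccos(-0.80400) ≈ 143.5°

143.5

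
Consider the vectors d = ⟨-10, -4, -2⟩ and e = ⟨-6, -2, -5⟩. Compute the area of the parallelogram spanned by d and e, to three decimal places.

i: (-4)·(-5) - (-2)·(-2) = 20 - 4 = 16
j: (-2)·(-6) - (-10)·(-5) = 12 - 50 = -38
k: (-10)·(-2) - (-4)·(-6) = 20 - 24 = -4
d × e = (16, -38, -4)
|d × e| = √(16² + (-38)² + (-4)²) = √1716 ≈ 41.4246

41.425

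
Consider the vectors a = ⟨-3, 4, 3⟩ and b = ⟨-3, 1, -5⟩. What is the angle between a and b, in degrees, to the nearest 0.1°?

a · b = (-3)·(-3) + 4·1 + 3·(-5) = 9 + 4 - 15 = -2
|a|² = 9 + 16 + 9 = 34,  |a| = √34 ≈ 5.830952
|b|² = 9 + 1 + 25 = 35,  |b| = √35 ≈ 5.916080
cos θ = -2 / (5.830952 · 5.916080) ≈ -0.05798
θ = arccos(-0.05798) ≈ 93.3°

93.3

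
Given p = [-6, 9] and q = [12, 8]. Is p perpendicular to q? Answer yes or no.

yes

p · q = (-6)·12 + 9·8 = -72 + 72 = 0
Zero, so the vectors are orthogonal.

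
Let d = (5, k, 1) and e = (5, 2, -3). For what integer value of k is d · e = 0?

d · e = 5·5 + k·2 + 1·(-3) = 22 + 2k
Set equal to 0: 2k = -22, so k = -11.

-11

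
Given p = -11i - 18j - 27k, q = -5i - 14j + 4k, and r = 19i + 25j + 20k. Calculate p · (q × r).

q × r:
i: (-14)·20 - 4·25 = -280 - 100 = -380
j: 4·19 - (-5)·20 = 76 - (-100) = 176
k: (-5)·25 - (-14)·19 = -125 - (-266) = 141
q × r = (-380, 176, 141)
p · (q × r) = (-11)·(-380) + (-18)·176 + (-27)·141 = 4180 - 3168 - 3807 = -2795

-2795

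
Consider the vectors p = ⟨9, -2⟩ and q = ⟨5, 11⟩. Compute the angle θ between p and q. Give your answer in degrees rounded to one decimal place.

78.1

p · q = 9·5 + (-2)·11 = 45 - 22 = 23
|p|² = 81 + 4 = 85,  |p| = √85 ≈ 9.219544
|q|² = 25 + 121 = 146,  |q| = √146 ≈ 12.083046
cos θ = 23 / (9.219544 · 12.083046) ≈ 0.20646
θ = arccos(0.20646) ≈ 78.1°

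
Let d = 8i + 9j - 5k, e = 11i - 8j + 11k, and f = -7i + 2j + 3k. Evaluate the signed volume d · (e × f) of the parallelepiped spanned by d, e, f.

e × f:
i: (-8)·3 - 11·2 = -24 - 22 = -46
j: 11·(-7) - 11·3 = -77 - 33 = -110
k: 11·2 - (-8)·(-7) = 22 - 56 = -34
e × f = (-46, -110, -34)
d · (e × f) = 8·(-46) + 9·(-110) + (-5)·(-34) = -368 - 990 + 170 = -1188

-1188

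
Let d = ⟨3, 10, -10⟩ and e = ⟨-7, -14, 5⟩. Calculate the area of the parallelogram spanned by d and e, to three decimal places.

109.128

i: 10·5 - (-10)·(-14) = 50 - 140 = -90
j: (-10)·(-7) - 3·5 = 70 - 15 = 55
k: 3·(-14) - 10·(-7) = -42 - (-70) = 28
d × e = (-90, 55, 28)
|d × e| = √((-90)² + 55² + 28²) = √11909 ≈ 109.1284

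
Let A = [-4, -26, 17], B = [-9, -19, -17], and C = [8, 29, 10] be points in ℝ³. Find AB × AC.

AB = (-5, 7, -34)
AC = (12, 55, -7)
i: 7·(-7) - (-34)·55 = -49 - (-1870) = 1821
j: (-34)·12 - (-5)·(-7) = -408 - 35 = -443
k: (-5)·55 - 7·12 = -275 - 84 = -359
AB × AC = (1821, -443, -359)

(1821, -443, -359)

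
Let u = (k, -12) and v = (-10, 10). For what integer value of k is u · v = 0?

u · v = k·(-10) + (-12)·10 = -120 - 10k
Set equal to 0: -10k = 120, so k = -12.

-12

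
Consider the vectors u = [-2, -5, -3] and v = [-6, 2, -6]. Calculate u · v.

u · v = (-2)·(-6) + (-5)·2 + (-3)·(-6) = 12 - 10 + 18 = 20

20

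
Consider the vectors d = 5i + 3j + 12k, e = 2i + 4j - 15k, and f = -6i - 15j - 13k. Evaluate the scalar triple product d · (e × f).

-1109

e × f:
i: 4·(-13) - (-15)·(-15) = -52 - 225 = -277
j: (-15)·(-6) - 2·(-13) = 90 - (-26) = 116
k: 2·(-15) - 4·(-6) = -30 - (-24) = -6
e × f = (-277, 116, -6)
d · (e × f) = 5·(-277) + 3·116 + 12·(-6) = -1385 + 348 - 72 = -1109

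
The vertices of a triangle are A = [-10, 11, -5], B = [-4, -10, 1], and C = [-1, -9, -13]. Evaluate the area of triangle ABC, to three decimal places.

156.612

AB = (6, -21, 6),  AC = (9, -20, -8)
i: (-21)·(-8) - 6·(-20) = 168 - (-120) = 288
j: 6·9 - 6·(-8) = 54 - (-48) = 102
k: 6·(-20) - (-21)·9 = -120 - (-189) = 69
AB × AC = (288, 102, 69)
|AB × AC| = √98109 ≈ 313.2236
area = ½ · 313.2236 ≈ 156.612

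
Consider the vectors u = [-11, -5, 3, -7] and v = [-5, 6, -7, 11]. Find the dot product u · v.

-73

u · v = (-11)·(-5) + (-5)·6 + 3·(-7) + (-7)·11 = 55 - 30 - 21 - 77 = -73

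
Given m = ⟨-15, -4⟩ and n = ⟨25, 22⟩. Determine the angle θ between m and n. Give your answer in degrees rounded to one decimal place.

153.6

m · n = (-15)·25 + (-4)·22 = -375 - 88 = -463
|m|² = 225 + 16 = 241,  |m| = √241 ≈ 15.524175
|n|² = 625 + 484 = 1109,  |n| = √1109 ≈ 33.301652
cos θ = -463 / (15.524175 · 33.301652) ≈ -0.89558
θ = arccos(-0.89558) ≈ 153.6°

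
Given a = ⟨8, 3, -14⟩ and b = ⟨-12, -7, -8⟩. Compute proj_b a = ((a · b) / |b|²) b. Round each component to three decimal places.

a · b = 8·(-12) + 3·(-7) + (-14)·(-8) = -96 - 21 + 112 = -5
|b|² = 144 + 49 + 64 = 257
proj_b a = (-5/257) · (-12, -7, -8) ≈ (0.233, 0.136, 0.156)

(0.233, 0.136, 0.156)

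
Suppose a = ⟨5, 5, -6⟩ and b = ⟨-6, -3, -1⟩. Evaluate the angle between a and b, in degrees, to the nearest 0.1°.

a · b = 5·(-6) + 5·(-3) + (-6)·(-1) = -30 - 15 + 6 = -39
|a|² = 25 + 25 + 36 = 86,  |a| = √86 ≈ 9.273618
|b|² = 36 + 9 + 1 = 46,  |b| = √46 ≈ 6.782330
cos θ = -39 / (9.273618 · 6.782330) ≈ -0.62006
θ = arccos(-0.62006) ≈ 128.3°

128.3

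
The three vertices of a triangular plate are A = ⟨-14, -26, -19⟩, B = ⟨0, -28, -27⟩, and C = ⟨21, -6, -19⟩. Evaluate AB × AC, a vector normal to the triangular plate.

(160, -280, 350)

AB = (14, -2, -8)
AC = (35, 20, 0)
i: (-2)·0 - (-8)·20 = 0 - (-160) = 160
j: (-8)·35 - 14·0 = -280 - 0 = -280
k: 14·20 - (-2)·35 = 280 - (-70) = 350
AB × AC = (160, -280, 350)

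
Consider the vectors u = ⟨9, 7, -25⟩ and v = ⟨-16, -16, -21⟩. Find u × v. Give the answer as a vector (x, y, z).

(-547, 589, -32)

i: 7·(-21) - (-25)·(-16) = -147 - 400 = -547
j: (-25)·(-16) - 9·(-21) = 400 - (-189) = 589
k: 9·(-16) - 7·(-16) = -144 - (-112) = -32
u × v = (-547, 589, -32)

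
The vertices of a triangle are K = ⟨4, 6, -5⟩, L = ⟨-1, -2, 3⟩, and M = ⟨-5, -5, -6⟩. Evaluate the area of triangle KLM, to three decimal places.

62.117

KL = (-5, -8, 8),  KM = (-9, -11, -1)
i: (-8)·(-1) - 8·(-11) = 8 - (-88) = 96
j: 8·(-9) - (-5)·(-1) = -72 - 5 = -77
k: (-5)·(-11) - (-8)·(-9) = 55 - 72 = -17
KL × KM = (96, -77, -17)
|KL × KM| = √15434 ≈ 124.2337
area = ½ · 124.2337 ≈ 62.117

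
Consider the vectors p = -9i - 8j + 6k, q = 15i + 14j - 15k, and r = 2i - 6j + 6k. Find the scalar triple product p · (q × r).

q × r:
i: 14·6 - (-15)·(-6) = 84 - 90 = -6
j: (-15)·2 - 15·6 = -30 - 90 = -120
k: 15·(-6) - 14·2 = -90 - 28 = -118
q × r = (-6, -120, -118)
p · (q × r) = (-9)·(-6) + (-8)·(-120) + 6·(-118) = 54 + 960 - 708 = 306

306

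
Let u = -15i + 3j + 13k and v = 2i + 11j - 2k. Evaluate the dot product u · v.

-23

u · v = (-15)·2 + 3·11 + 13·(-2) = -30 + 33 - 26 = -23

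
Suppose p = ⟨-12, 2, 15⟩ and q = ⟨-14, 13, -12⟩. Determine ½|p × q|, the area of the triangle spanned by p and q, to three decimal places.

i: 2·(-12) - 15·13 = -24 - 195 = -219
j: 15·(-14) - (-12)·(-12) = -210 - 144 = -354
k: (-12)·13 - 2·(-14) = -156 - (-28) = -128
p × q = (-219, -354, -128)
|p × q| = √((-219)² + (-354)² + (-128)²) = √189661 ≈ 435.5009
area = ½ · 435.5009 ≈ 217.750

217.750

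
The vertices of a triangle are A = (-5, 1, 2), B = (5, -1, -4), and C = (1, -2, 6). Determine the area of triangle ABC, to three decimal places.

41.158

AB = (10, -2, -6),  AC = (6, -3, 4)
i: (-2)·4 - (-6)·(-3) = -8 - 18 = -26
j: (-6)·6 - 10·4 = -36 - 40 = -76
k: 10·(-3) - (-2)·6 = -30 - (-12) = -18
AB × AC = (-26, -76, -18)
|AB × AC| = √6776 ≈ 82.3165
area = ½ · 82.3165 ≈ 41.158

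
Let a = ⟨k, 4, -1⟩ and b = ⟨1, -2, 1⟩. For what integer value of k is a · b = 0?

9

a · b = k·1 + 4·(-2) + (-1)·1 = -9 + 1k
Set equal to 0: 1k = 9, so k = 9.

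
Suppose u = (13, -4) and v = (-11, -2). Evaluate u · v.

-135

u · v = 13·(-11) + (-4)·(-2) = -143 + 8 = -135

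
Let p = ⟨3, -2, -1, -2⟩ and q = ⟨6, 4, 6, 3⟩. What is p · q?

p · q = 3·6 + (-2)·4 + (-1)·6 + (-2)·3 = 18 - 8 - 6 - 6 = -2

-2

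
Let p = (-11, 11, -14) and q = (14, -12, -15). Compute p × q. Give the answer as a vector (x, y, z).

i: 11·(-15) - (-14)·(-12) = -165 - 168 = -333
j: (-14)·14 - (-11)·(-15) = -196 - 165 = -361
k: (-11)·(-12) - 11·14 = 132 - 154 = -22
p × q = (-333, -361, -22)

(-333, -361, -22)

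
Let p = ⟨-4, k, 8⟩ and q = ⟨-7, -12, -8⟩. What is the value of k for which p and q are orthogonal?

-3

p · q = (-4)·(-7) + k·(-12) + 8·(-8) = -36 - 12k
Set equal to 0: -12k = 36, so k = -3.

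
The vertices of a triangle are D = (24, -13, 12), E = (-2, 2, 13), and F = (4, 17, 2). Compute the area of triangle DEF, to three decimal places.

DE = (-26, 15, 1),  DF = (-20, 30, -10)
i: 15·(-10) - 1·30 = -150 - 30 = -180
j: 1·(-20) - (-26)·(-10) = -20 - 260 = -280
k: (-26)·30 - 15·(-20) = -780 - (-300) = -480
DE × DF = (-180, -280, -480)
|DE × DF| = √341200 ≈ 584.1233
area = ½ · 584.1233 ≈ 292.062

292.062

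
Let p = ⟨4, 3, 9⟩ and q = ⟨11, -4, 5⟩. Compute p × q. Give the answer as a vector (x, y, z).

(51, 79, -49)

i: 3·5 - 9·(-4) = 15 - (-36) = 51
j: 9·11 - 4·5 = 99 - 20 = 79
k: 4·(-4) - 3·11 = -16 - 33 = -49
p × q = (51, 79, -49)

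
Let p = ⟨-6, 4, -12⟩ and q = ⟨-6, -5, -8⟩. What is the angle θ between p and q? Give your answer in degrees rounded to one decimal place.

p · q = (-6)·(-6) + 4·(-5) + (-12)·(-8) = 36 - 20 + 96 = 112
|p|² = 36 + 16 + 144 = 196,  |p| = √196 ≈ 14.000000
|q|² = 36 + 25 + 64 = 125,  |q| = √125 ≈ 11.180340
cos θ = 112 / (14.000000 · 11.180340) ≈ 0.71554
θ = arccos(0.71554) ≈ 44.3°

44.3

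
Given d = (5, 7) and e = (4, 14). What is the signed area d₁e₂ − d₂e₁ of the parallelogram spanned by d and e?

5·14 - 7·4 = 70 - 28 = 42

42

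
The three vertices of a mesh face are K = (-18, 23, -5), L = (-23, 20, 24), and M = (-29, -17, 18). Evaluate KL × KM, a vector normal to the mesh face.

KL = (-5, -3, 29)
KM = (-11, -40, 23)
i: (-3)·23 - 29·(-40) = -69 - (-1160) = 1091
j: 29·(-11) - (-5)·23 = -319 - (-115) = -204
k: (-5)·(-40) - (-3)·(-11) = 200 - 33 = 167
KL × KM = (1091, -204, 167)

(1091, -204, 167)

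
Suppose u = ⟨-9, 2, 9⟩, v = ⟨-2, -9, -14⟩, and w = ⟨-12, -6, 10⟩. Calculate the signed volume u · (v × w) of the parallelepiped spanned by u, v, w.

v × w:
i: (-9)·10 - (-14)·(-6) = -90 - 84 = -174
j: (-14)·(-12) - (-2)·10 = 168 - (-20) = 188
k: (-2)·(-6) - (-9)·(-12) = 12 - 108 = -96
v × w = (-174, 188, -96)
u · (v × w) = (-9)·(-174) + 2·188 + 9·(-96) = 1566 + 376 - 864 = 1078

1078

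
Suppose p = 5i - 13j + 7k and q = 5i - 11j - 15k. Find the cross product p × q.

i: (-13)·(-15) - 7·(-11) = 195 - (-77) = 272
j: 7·5 - 5·(-15) = 35 - (-75) = 110
k: 5·(-11) - (-13)·5 = -55 - (-65) = 10
p × q = (272, 110, 10)

(272, 110, 10)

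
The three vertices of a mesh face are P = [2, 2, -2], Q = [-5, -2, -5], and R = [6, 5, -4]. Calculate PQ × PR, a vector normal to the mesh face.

PQ = (-7, -4, -3)
PR = (4, 3, -2)
i: (-4)·(-2) - (-3)·3 = 8 - (-9) = 17
j: (-3)·4 - (-7)·(-2) = -12 - 14 = -26
k: (-7)·3 - (-4)·4 = -21 - (-16) = -5
PQ × PR = (17, -26, -5)

(17, -26, -5)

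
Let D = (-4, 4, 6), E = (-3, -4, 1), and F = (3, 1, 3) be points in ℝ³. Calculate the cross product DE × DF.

DE = (1, -8, -5)
DF = (7, -3, -3)
i: (-8)·(-3) - (-5)·(-3) = 24 - 15 = 9
j: (-5)·7 - 1·(-3) = -35 - (-3) = -32
k: 1·(-3) - (-8)·7 = -3 - (-56) = 53
DE × DF = (9, -32, 53)

(9, -32, 53)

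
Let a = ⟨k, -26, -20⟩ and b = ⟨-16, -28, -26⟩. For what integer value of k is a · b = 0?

78

a · b = k·(-16) + (-26)·(-28) + (-20)·(-26) = 1248 - 16k
Set equal to 0: -16k = -1248, so k = 78.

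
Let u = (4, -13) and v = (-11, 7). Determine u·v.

u · v = 4·(-11) + (-13)·7 = -44 - 91 = -135

-135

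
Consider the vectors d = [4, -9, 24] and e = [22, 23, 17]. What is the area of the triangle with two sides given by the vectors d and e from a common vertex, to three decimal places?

445.176

i: (-9)·17 - 24·23 = -153 - 552 = -705
j: 24·22 - 4·17 = 528 - 68 = 460
k: 4·23 - (-9)·22 = 92 - (-198) = 290
d × e = (-705, 460, 290)
|d × e| = √((-705)² + 460² + 290²) = √792725 ≈ 890.3511
area = ½ · 890.3511 ≈ 445.176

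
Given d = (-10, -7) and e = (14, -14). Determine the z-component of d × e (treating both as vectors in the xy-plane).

(-10)·(-14) - (-7)·14 = 140 - (-98) = 238

238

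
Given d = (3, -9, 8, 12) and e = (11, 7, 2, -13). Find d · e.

-170

d · e = 3·11 + (-9)·7 + 8·2 + 12·(-13) = 33 - 63 + 16 - 156 = -170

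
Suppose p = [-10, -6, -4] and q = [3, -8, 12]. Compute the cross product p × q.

(-104, 108, 98)

i: (-6)·12 - (-4)·(-8) = -72 - 32 = -104
j: (-4)·3 - (-10)·12 = -12 - (-120) = 108
k: (-10)·(-8) - (-6)·3 = 80 - (-18) = 98
p × q = (-104, 108, 98)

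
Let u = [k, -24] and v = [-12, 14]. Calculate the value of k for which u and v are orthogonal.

-28

u · v = k·(-12) + (-24)·14 = -336 - 12k
Set equal to 0: -12k = 336, so k = -28.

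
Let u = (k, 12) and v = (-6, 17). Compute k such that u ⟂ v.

u · v = k·(-6) + 12·17 = 204 - 6k
Set equal to 0: -6k = -204, so k = 34.

34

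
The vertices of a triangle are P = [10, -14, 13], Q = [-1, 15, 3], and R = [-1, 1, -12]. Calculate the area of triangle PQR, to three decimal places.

PQ = (-11, 29, -10),  PR = (-11, 15, -25)
i: 29·(-25) - (-10)·15 = -725 - (-150) = -575
j: (-10)·(-11) - (-11)·(-25) = 110 - 275 = -165
k: (-11)·15 - 29·(-11) = -165 - (-319) = 154
PQ × PR = (-575, -165, 154)
|PQ × PR| = √381566 ≈ 617.7103
area = ½ · 617.7103 ≈ 308.855

308.855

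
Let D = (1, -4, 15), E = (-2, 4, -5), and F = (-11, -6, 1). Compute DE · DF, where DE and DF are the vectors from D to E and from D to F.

DE = E − D = (-3, 8, -20)
DF = F − D = (-12, -2, -14)
DE · DF = (-3)·(-12) + 8·(-2) + (-20)·(-14) = 36 - 16 + 280 = 300

300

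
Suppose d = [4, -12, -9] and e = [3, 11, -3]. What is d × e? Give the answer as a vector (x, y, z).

(135, -15, 80)

i: (-12)·(-3) - (-9)·11 = 36 - (-99) = 135
j: (-9)·3 - 4·(-3) = -27 - (-12) = -15
k: 4·11 - (-12)·3 = 44 - (-36) = 80
d × e = (135, -15, 80)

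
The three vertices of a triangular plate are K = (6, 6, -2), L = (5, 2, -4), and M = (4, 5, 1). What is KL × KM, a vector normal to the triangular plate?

KL = (-1, -4, -2)
KM = (-2, -1, 3)
i: (-4)·3 - (-2)·(-1) = -12 - 2 = -14
j: (-2)·(-2) - (-1)·3 = 4 - (-3) = 7
k: (-1)·(-1) - (-4)·(-2) = 1 - 8 = -7
KL × KM = (-14, 7, -7)

(-14, 7, -7)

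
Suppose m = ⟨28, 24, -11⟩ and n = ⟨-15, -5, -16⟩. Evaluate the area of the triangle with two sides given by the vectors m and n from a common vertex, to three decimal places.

392.712

i: 24·(-16) - (-11)·(-5) = -384 - 55 = -439
j: (-11)·(-15) - 28·(-16) = 165 - (-448) = 613
k: 28·(-5) - 24·(-15) = -140 - (-360) = 220
m × n = (-439, 613, 220)
|m × n| = √((-439)² + 613² + 220²) = √616890 ≈ 785.4235
area = ½ · 785.4235 ≈ 392.712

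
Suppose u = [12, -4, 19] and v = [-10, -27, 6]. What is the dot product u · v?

u · v = 12·(-10) + (-4)·(-27) + 19·6 = -120 + 108 + 114 = 102

102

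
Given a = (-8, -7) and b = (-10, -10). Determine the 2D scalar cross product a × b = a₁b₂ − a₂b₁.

10

(-8)·(-10) - (-7)·(-10) = 80 - 70 = 10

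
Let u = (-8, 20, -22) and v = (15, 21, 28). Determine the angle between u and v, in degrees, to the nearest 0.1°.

u · v = (-8)·15 + 20·21 + (-22)·28 = -120 + 420 - 616 = -316
|u|² = 64 + 400 + 484 = 948,  |u| = √948 ≈ 30.789609
|v|² = 225 + 441 + 784 = 1450,  |v| = √1450 ≈ 38.078866
cos θ = -316 / (30.789609 · 38.078866) ≈ -0.26952
θ = arccos(-0.26952) ≈ 105.6°

105.6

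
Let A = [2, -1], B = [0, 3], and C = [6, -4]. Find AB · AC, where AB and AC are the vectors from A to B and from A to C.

AB = B − A = (-2, 4)
AC = C − A = (4, -3)
AB · AC = (-2)·4 + 4·(-3) = -8 - 12 = -20

-20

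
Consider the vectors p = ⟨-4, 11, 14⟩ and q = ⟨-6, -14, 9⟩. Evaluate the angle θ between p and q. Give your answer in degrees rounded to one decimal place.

p · q = (-4)·(-6) + 11·(-14) + 14·9 = 24 - 154 + 126 = -4
|p|² = 16 + 121 + 196 = 333,  |p| = √333 ≈ 18.248288
|q|² = 36 + 196 + 81 = 313,  |q| = √313 ≈ 17.691806
cos θ = -4 / (18.248288 · 17.691806) ≈ -0.01239
θ = arccos(-0.01239) ≈ 90.7°

90.7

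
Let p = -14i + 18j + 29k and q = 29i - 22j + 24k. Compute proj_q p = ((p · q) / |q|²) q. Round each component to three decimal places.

(-1.617, 1.227, -1.338)

p · q = (-14)·29 + 18·(-22) + 29·24 = -406 - 396 + 696 = -106
|q|² = 841 + 484 + 576 = 1901
proj_q p = (-106/1901) · (29, -22, 24) ≈ (-1.617, 1.227, -1.338)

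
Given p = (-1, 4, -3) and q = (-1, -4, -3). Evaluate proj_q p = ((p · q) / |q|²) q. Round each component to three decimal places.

p · q = (-1)·(-1) + 4·(-4) + (-3)·(-3) = 1 - 16 + 9 = -6
|q|² = 1 + 16 + 9 = 26
proj_q p = (-6/26) · (-1, -4, -3) ≈ (0.231, 0.923, 0.692)

(0.231, 0.923, 0.692)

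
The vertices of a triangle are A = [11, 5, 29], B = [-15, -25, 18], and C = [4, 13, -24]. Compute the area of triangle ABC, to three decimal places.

AB = (-26, -30, -11),  AC = (-7, 8, -53)
i: (-30)·(-53) - (-11)·8 = 1590 - (-88) = 1678
j: (-11)·(-7) - (-26)·(-53) = 77 - 1378 = -1301
k: (-26)·8 - (-30)·(-7) = -208 - 210 = -418
AB × AC = (1678, -1301, -418)
|AB × AC| = √4683009 ≈ 2164.0261
area = ½ · 2164.0261 ≈ 1082.013

1082.013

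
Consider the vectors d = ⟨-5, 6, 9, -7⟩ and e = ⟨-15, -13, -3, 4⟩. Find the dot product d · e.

-58

d · e = (-5)·(-15) + 6·(-13) + 9·(-3) + (-7)·4 = 75 - 78 - 27 - 28 = -58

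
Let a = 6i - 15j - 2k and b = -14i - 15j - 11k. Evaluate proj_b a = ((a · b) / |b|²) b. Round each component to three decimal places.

a · b = 6·(-14) + (-15)·(-15) + (-2)·(-11) = -84 + 225 + 22 = 163
|b|² = 196 + 225 + 121 = 542
proj_b a = (163/542) · (-14, -15, -11) ≈ (-4.210, -4.511, -3.308)

(-4.210, -4.511, -3.308)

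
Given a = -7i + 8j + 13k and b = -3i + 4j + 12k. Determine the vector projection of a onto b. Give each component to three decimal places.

(-3.710, 4.947, 14.840)

a · b = (-7)·(-3) + 8·4 + 13·12 = 21 + 32 + 156 = 209
|b|² = 9 + 16 + 144 = 169
proj_b a = (209/169) · (-3, 4, 12) ≈ (-3.710, 4.947, 14.840)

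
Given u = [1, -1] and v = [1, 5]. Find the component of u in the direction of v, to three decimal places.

u · v = 1·1 + (-1)·5 = 1 - 5 = -4
|v| = √(1 + 25) = √26 ≈ 5.0990
comp_v u = -4 / √26 ≈ -0.784

-0.784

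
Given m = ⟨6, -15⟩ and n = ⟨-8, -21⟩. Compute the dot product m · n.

m · n = 6·(-8) + (-15)·(-21) = -48 + 315 = 267

267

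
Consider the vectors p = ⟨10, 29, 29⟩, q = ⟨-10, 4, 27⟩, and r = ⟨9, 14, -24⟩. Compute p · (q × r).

q × r:
i: 4·(-24) - 27·14 = -96 - 378 = -474
j: 27·9 - (-10)·(-24) = 243 - 240 = 3
k: (-10)·14 - 4·9 = -140 - 36 = -176
q × r = (-474, 3, -176)
p · (q × r) = 10·(-474) + 29·3 + 29·(-176) = -4740 + 87 - 5104 = -9757

-9757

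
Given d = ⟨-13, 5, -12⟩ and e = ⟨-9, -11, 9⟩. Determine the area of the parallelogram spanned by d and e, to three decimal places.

305.840

i: 5·9 - (-12)·(-11) = 45 - 132 = -87
j: (-12)·(-9) - (-13)·9 = 108 - (-117) = 225
k: (-13)·(-11) - 5·(-9) = 143 - (-45) = 188
d × e = (-87, 225, 188)
|d × e| = √((-87)² + 225² + 188²) = √93538 ≈ 305.8398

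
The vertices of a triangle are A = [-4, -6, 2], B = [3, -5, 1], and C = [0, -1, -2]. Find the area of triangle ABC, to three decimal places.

AB = (7, 1, -1),  AC = (4, 5, -4)
i: 1·(-4) - (-1)·5 = -4 - (-5) = 1
j: (-1)·4 - 7·(-4) = -4 - (-28) = 24
k: 7·5 - 1·4 = 35 - 4 = 31
AB × AC = (1, 24, 31)
|AB × AC| = √1538 ≈ 39.2173
area = ½ · 39.2173 ≈ 19.609

19.609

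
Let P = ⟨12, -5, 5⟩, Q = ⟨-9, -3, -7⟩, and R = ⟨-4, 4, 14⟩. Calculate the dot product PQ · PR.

246

PQ = Q − P = (-21, 2, -12)
PR = R − P = (-16, 9, 9)
PQ · PR = (-21)·(-16) + 2·9 + (-12)·9 = 336 + 18 - 108 = 246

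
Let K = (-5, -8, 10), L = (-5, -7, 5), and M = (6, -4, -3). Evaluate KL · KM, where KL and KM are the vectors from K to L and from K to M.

KL = L − K = (0, 1, -5)
KM = M − K = (11, 4, -13)
KL · KM = 0·11 + 1·4 + (-5)·(-13) = 0 + 4 + 65 = 69

69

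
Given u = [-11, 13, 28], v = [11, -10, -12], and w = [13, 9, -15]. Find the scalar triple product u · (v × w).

3691

v × w:
i: (-10)·(-15) - (-12)·9 = 150 - (-108) = 258
j: (-12)·13 - 11·(-15) = -156 - (-165) = 9
k: 11·9 - (-10)·13 = 99 - (-130) = 229
v × w = (258, 9, 229)
u · (v × w) = (-11)·258 + 13·9 + 28·229 = -2838 + 117 + 6412 = 3691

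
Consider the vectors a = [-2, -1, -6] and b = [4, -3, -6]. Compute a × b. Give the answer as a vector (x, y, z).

(-12, -36, 10)

i: (-1)·(-6) - (-6)·(-3) = 6 - 18 = -12
j: (-6)·4 - (-2)·(-6) = -24 - 12 = -36
k: (-2)·(-3) - (-1)·4 = 6 - (-4) = 10
a × b = (-12, -36, 10)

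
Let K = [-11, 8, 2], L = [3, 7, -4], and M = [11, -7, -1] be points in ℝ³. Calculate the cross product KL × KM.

(-87, -90, -188)

KL = (14, -1, -6)
KM = (22, -15, -3)
i: (-1)·(-3) - (-6)·(-15) = 3 - 90 = -87
j: (-6)·22 - 14·(-3) = -132 - (-42) = -90
k: 14·(-15) - (-1)·22 = -210 - (-22) = -188
KL × KM = (-87, -90, -188)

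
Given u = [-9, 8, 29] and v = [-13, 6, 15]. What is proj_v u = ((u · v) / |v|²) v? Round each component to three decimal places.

u · v = (-9)·(-13) + 8·6 + 29·15 = 117 + 48 + 435 = 600
|v|² = 169 + 36 + 225 = 430
proj_v u = (600/430) · (-13, 6, 15) ≈ (-18.140, 8.372, 20.930)

(-18.140, 8.372, 20.930)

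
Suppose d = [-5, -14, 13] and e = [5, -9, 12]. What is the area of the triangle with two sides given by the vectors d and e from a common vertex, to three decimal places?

i: (-14)·12 - 13·(-9) = -168 - (-117) = -51
j: 13·5 - (-5)·12 = 65 - (-60) = 125
k: (-5)·(-9) - (-14)·5 = 45 - (-70) = 115
d × e = (-51, 125, 115)
|d × e| = √((-51)² + 125² + 115²) = √31451 ≈ 177.3443
area = ½ · 177.3443 ≈ 88.672

88.672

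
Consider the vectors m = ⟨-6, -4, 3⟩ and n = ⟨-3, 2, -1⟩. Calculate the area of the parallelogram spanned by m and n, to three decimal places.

i: (-4)·(-1) - 3·2 = 4 - 6 = -2
j: 3·(-3) - (-6)·(-1) = -9 - 6 = -15
k: (-6)·2 - (-4)·(-3) = -12 - 12 = -24
m × n = (-2, -15, -24)
|m × n| = √((-2)² + (-15)² + (-24)²) = √805 ≈ 28.3725

28.373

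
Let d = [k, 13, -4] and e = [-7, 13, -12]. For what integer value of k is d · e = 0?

d · e = k·(-7) + 13·13 + (-4)·(-12) = 217 - 7k
Set equal to 0: -7k = -217, so k = 31.

31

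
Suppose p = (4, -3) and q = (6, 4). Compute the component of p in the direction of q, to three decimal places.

p · q = 4·6 + (-3)·4 = 24 - 12 = 12
|q| = √(36 + 16) = √52 ≈ 7.2111
comp_q p = 12 / √52 ≈ 1.664

1.664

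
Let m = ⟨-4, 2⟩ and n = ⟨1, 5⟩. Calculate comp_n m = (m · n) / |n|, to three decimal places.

1.177

m · n = (-4)·1 + 2·5 = -4 + 10 = 6
|n| = √(1 + 25) = √26 ≈ 5.0990
comp_n m = 6 / √26 ≈ 1.177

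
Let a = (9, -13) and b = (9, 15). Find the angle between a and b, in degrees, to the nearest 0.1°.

114.3

a · b = 9·9 + (-13)·15 = 81 - 195 = -114
|a|² = 81 + 169 = 250,  |a| = √250 ≈ 15.811388
|b|² = 81 + 225 = 306,  |b| = √306 ≈ 17.492856
cos θ = -114 / (15.811388 · 17.492856) ≈ -0.41217
θ = arccos(-0.41217) ≈ 114.3°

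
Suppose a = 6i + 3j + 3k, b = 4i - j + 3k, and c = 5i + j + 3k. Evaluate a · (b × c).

b × c:
i: (-1)·3 - 3·1 = -3 - 3 = -6
j: 3·5 - 4·3 = 15 - 12 = 3
k: 4·1 - (-1)·5 = 4 - (-5) = 9
b × c = (-6, 3, 9)
a · (b × c) = 6·(-6) + 3·3 + 3·9 = -36 + 9 + 27 = 0

0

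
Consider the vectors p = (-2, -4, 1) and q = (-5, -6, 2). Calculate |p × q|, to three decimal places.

i: (-4)·2 - 1·(-6) = -8 - (-6) = -2
j: 1·(-5) - (-2)·2 = -5 - (-4) = -1
k: (-2)·(-6) - (-4)·(-5) = 12 - 20 = -8
p × q = (-2, -1, -8)
|p × q| = √((-2)² + (-1)² + (-8)²) = √69 ≈ 8.3066

8.307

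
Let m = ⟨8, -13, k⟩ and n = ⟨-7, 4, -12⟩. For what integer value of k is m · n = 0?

m · n = 8·(-7) + (-13)·4 + k·(-12) = -108 - 12k
Set equal to 0: -12k = 108, so k = -9.

-9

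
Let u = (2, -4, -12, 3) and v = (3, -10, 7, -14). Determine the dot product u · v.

u · v = 2·3 + (-4)·(-10) + (-12)·7 + 3·(-14) = 6 + 40 - 84 - 42 = -80

-80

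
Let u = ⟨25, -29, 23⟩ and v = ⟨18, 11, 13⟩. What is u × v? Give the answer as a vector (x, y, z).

(-630, 89, 797)

i: (-29)·13 - 23·11 = -377 - 253 = -630
j: 23·18 - 25·13 = 414 - 325 = 89
k: 25·11 - (-29)·18 = 275 - (-522) = 797
u × v = (-630, 89, 797)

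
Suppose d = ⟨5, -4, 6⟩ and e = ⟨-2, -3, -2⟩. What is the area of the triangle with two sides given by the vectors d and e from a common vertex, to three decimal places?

17.385

i: (-4)·(-2) - 6·(-3) = 8 - (-18) = 26
j: 6·(-2) - 5·(-2) = -12 - (-10) = -2
k: 5·(-3) - (-4)·(-2) = -15 - 8 = -23
d × e = (26, -2, -23)
|d × e| = √(26² + (-2)² + (-23)²) = √1209 ≈ 34.7707
area = ½ · 34.7707 ≈ 17.385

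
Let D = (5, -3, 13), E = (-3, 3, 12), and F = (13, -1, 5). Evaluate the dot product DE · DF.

DE = E − D = (-8, 6, -1)
DF = F − D = (8, 2, -8)
DE · DF = (-8)·8 + 6·2 + (-1)·(-8) = -64 + 12 + 8 = -44

-44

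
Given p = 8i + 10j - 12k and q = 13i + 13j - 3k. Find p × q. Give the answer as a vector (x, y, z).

(126, -132, -26)

i: 10·(-3) - (-12)·13 = -30 - (-156) = 126
j: (-12)·13 - 8·(-3) = -156 - (-24) = -132
k: 8·13 - 10·13 = 104 - 130 = -26
p × q = (126, -132, -26)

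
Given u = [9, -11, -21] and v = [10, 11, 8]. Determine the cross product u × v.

i: (-11)·8 - (-21)·11 = -88 - (-231) = 143
j: (-21)·10 - 9·8 = -210 - 72 = -282
k: 9·11 - (-11)·10 = 99 - (-110) = 209
u × v = (143, -282, 209)

(143, -282, 209)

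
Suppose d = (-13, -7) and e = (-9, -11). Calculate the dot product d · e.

d · e = (-13)·(-9) + (-7)·(-11) = 117 + 77 = 194

194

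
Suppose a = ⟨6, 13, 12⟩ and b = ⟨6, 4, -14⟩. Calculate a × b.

(-230, 156, -54)

i: 13·(-14) - 12·4 = -182 - 48 = -230
j: 12·6 - 6·(-14) = 72 - (-84) = 156
k: 6·4 - 13·6 = 24 - 78 = -54
a × b = (-230, 156, -54)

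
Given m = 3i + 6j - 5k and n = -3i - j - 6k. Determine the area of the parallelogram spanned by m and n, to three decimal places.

i: 6·(-6) - (-5)·(-1) = -36 - 5 = -41
j: (-5)·(-3) - 3·(-6) = 15 - (-18) = 33
k: 3·(-1) - 6·(-3) = -3 - (-18) = 15
m × n = (-41, 33, 15)
|m × n| = √((-41)² + 33² + 15²) = √2995 ≈ 54.7266

54.727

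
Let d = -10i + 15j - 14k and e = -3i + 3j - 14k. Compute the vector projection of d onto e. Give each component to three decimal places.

d · e = (-10)·(-3) + 15·3 + (-14)·(-14) = 30 + 45 + 196 = 271
|e|² = 9 + 9 + 196 = 214
proj_e d = (271/214) · (-3, 3, -14) ≈ (-3.799, 3.799, -17.729)

(-3.799, 3.799, -17.729)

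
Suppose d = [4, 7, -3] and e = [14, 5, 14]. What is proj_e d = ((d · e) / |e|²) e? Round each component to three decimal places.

d · e = 4·14 + 7·5 + (-3)·14 = 56 + 35 - 42 = 49
|e|² = 196 + 25 + 196 = 417
proj_e d = (49/417) · (14, 5, 14) ≈ (1.645, 0.588, 1.645)

(1.645, 0.588, 1.645)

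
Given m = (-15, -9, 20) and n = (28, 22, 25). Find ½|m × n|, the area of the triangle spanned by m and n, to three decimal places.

i: (-9)·25 - 20·22 = -225 - 440 = -665
j: 20·28 - (-15)·25 = 560 - (-375) = 935
k: (-15)·22 - (-9)·28 = -330 - (-252) = -78
m × n = (-665, 935, -78)
|m × n| = √((-665)² + 935² + (-78)²) = √1322534 ≈ 1150.0148
area = ½ · 1150.0148 ≈ 575.007

575.007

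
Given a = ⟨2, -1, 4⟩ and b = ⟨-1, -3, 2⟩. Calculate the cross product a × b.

(10, -8, -7)

i: (-1)·2 - 4·(-3) = -2 - (-12) = 10
j: 4·(-1) - 2·2 = -4 - 4 = -8
k: 2·(-3) - (-1)·(-1) = -6 - 1 = -7
a × b = (10, -8, -7)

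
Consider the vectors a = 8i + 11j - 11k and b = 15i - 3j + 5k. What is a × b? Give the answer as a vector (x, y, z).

i: 11·5 - (-11)·(-3) = 55 - 33 = 22
j: (-11)·15 - 8·5 = -165 - 40 = -205
k: 8·(-3) - 11·15 = -24 - 165 = -189
a × b = (22, -205, -189)

(22, -205, -189)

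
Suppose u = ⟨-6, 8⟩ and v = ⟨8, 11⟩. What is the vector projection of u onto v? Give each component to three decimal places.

(1.730, 2.378)

u · v = (-6)·8 + 8·11 = -48 + 88 = 40
|v|² = 64 + 121 = 185
proj_v u = (40/185) · (8, 11) ≈ (1.730, 2.378)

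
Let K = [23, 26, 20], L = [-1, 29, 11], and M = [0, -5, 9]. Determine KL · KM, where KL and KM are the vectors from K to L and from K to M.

558

KL = L − K = (-24, 3, -9)
KM = M − K = (-23, -31, -11)
KL · KM = (-24)·(-23) + 3·(-31) + (-9)·(-11) = 552 - 93 + 99 = 558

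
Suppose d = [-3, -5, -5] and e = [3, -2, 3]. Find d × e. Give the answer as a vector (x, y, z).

i: (-5)·3 - (-5)·(-2) = -15 - 10 = -25
j: (-5)·3 - (-3)·3 = -15 - (-9) = -6
k: (-3)·(-2) - (-5)·3 = 6 - (-15) = 21
d × e = (-25, -6, 21)

(-25, -6, 21)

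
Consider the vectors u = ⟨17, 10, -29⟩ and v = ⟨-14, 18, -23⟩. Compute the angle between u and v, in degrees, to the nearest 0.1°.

u · v = 17·(-14) + 10·18 + (-29)·(-23) = -238 + 180 + 667 = 609
|u|² = 289 + 100 + 841 = 1230,  |u| = √1230 ≈ 35.071356
|v|² = 196 + 324 + 529 = 1049,  |v| = √1049 ≈ 32.388269
cos θ = 609 / (35.071356 · 32.388269) ≈ 0.53614
θ = arccos(0.53614) ≈ 57.6°

57.6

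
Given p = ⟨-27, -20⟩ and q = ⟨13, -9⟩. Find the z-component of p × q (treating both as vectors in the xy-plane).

503

(-27)·(-9) - (-20)·13 = 243 - (-260) = 503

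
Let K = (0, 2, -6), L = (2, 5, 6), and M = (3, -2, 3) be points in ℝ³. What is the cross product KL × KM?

KL = (2, 3, 12)
KM = (3, -4, 9)
i: 3·9 - 12·(-4) = 27 - (-48) = 75
j: 12·3 - 2·9 = 36 - 18 = 18
k: 2·(-4) - 3·3 = -8 - 9 = -17
KL × KM = (75, 18, -17)

(75, 18, -17)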